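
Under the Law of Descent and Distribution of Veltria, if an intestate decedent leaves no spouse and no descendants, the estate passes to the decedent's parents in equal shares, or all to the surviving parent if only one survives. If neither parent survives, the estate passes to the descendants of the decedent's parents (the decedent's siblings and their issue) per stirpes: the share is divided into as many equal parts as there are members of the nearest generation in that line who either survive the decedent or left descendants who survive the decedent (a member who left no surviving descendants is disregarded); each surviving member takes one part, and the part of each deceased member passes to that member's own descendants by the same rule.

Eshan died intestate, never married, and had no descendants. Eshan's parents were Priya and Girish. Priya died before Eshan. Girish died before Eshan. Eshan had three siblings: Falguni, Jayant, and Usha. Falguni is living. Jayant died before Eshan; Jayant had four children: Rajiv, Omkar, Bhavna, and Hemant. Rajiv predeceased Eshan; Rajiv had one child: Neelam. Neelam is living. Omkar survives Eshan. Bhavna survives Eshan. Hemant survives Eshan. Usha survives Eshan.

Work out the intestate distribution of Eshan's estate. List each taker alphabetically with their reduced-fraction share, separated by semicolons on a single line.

Bhavna 1/12; Falguni 1/3; Hemant 1/12; Neelam 1/12; Omkar 1/12; Usha 1/3

Neither parent survives and there are no descendants, so the estate passes to Eshan's siblings and their issue per stirpes.
The estate is divided into 3 equal shares of 1/3 among Falguni, Jayant, Usha.
Falguni is living and takes 1/3.
Jayant predeceased; the 1/3 allotted to Jayant's branch passes to Jayant's issue by representation.
The 1/3 is divided into 4 equal shares of 1/12 among Rajiv, Omkar, Bhavna, Hemant.
Rajiv predeceased; the 1/12 allotted to Rajiv's branch passes to Rajiv's issue by representation.
Neelam is the sole taker at this level and receives the full 1/12.
Omkar is living and takes 1/12.
Bhavna is living and takes 1/12.
Hemant is living and takes 1/12.
Usha is living and takes 1/3.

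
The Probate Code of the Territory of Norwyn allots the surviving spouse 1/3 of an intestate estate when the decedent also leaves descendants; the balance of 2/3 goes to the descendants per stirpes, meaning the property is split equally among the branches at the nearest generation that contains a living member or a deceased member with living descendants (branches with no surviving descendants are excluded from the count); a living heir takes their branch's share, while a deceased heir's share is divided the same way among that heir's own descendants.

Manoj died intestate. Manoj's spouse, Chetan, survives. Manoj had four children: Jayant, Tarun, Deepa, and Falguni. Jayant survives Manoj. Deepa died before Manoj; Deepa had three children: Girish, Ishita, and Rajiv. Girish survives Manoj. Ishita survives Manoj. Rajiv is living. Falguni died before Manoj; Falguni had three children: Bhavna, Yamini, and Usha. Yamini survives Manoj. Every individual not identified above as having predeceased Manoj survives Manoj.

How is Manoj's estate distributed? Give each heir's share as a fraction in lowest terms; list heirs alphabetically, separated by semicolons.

Chetan, as surviving spouse, takes 1/3.
The remaining 2/3 passes to Manoj's descendants per stirpes.
The 2/3 is divided into 4 equal shares of 1/6 among Jayant, Tarun, Deepa, Falguni.
Jayant is living and takes 1/6.
Tarun is living and takes 1/6.
Deepa predeceased; the 1/6 allotted to Deepa's branch passes to Deepa's issue by representation.
The 1/6 is divided into 3 equal shares of 1/18 among Girish, Ishita, Rajiv.
Girish is living and takes 1/18.
Ishita is living and takes 1/18.
Rajiv is living and takes 1/18.
Falguni predeceased; the 1/6 allotted to Falguni's branch passes to Falguni's issue by representation.
The 1/6 is divided into 3 equal shares of 1/18 among Bhavna, Yamini, Usha.
Bhavna is living and takes 1/18.
Yamini is living and takes 1/18.
Usha is living and takes 1/18.

Bhavna 1/18; Chetan 1/3; Girish 1/18; Ishita 1/18; Jayant 1/6; Rajiv 1/18; Tarun 1/6; Usha 1/18; Yamini 1/18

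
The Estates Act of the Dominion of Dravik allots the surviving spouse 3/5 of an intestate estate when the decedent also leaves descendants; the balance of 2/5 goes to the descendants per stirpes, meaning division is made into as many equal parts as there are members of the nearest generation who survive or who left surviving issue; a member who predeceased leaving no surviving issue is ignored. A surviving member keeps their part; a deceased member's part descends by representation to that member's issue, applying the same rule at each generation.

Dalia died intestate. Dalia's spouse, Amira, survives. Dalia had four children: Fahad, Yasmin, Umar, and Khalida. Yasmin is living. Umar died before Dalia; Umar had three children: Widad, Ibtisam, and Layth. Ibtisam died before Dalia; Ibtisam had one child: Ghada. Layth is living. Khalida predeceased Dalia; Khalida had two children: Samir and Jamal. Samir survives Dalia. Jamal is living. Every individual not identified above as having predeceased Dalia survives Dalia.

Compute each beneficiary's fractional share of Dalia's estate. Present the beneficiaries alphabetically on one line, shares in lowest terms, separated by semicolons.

Amira 3/5; Fahad 1/10; Ghada 1/30; Jamal 1/20; Layth 1/30; Samir 1/20; Widad 1/30; Yasmin 1/10

Amira, as surviving spouse, takes 3/5.
The remaining 2/5 passes to Dalia's descendants per stirpes.
The 2/5 is divided into 4 equal shares of 1/10 among Fahad, Yasmin, Umar, Khalida.
Fahad is living and takes 1/10.
Yasmin is living and takes 1/10.
Umar predeceased; the 1/10 allotted to Umar's branch passes to Umar's issue by representation.
The 1/10 is divided into 3 equal shares of 1/30 among Widad, Ibtisam, Layth.
Widad is living and takes 1/30.
Ibtisam predeceased; the 1/30 allotted to Ibtisam's branch passes to Ibtisam's issue by representation.
Ghada is the sole taker at this level and receives the full 1/30.
Layth is living and takes 1/30.
Khalida predeceased; the 1/10 allotted to Khalida's branch passes to Khalida's issue by representation.
The 1/10 is divided into 2 equal shares of 1/20 among Samir, Jamal.
Samir is living and takes 1/20.
Jamal is living and takes 1/20.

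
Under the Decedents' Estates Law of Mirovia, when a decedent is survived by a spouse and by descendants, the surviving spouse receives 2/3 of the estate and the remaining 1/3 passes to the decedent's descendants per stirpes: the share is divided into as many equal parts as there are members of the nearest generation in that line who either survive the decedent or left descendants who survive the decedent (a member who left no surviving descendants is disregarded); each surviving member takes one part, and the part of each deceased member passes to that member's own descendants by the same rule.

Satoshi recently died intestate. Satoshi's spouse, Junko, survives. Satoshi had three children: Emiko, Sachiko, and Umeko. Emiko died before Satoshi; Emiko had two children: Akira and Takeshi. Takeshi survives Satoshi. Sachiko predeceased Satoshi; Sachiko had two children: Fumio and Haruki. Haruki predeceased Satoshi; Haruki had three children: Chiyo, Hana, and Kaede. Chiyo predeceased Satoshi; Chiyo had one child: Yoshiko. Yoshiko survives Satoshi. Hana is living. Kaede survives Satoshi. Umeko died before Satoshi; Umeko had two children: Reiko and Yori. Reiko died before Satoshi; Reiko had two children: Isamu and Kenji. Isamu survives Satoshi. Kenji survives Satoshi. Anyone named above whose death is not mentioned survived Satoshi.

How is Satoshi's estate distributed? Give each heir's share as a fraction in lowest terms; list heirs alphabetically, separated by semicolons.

Akira 1/18; Fumio 1/18; Hana 1/54; Isamu 1/36; Junko 2/3; Kaede 1/54; Kenji 1/36; Takeshi 1/18; Yori 1/18; Yoshiko 1/54

Junko, as surviving spouse, takes 2/3.
The remaining 1/3 passes to Satoshi's descendants per stirpes.
The 1/3 is divided into 3 equal shares of 1/9 among Emiko, Sachiko, Umeko.
Emiko predeceased; the 1/9 allotted to Emiko's branch passes to Emiko's issue by representation.
The 1/9 is divided into 2 equal shares of 1/18 among Akira, Takeshi.
Akira is living and takes 1/18.
Takeshi is living and takes 1/18.
Sachiko predeceased; the 1/9 allotted to Sachiko's branch passes to Sachiko's issue by representation.
The 1/9 is divided into 2 equal shares of 1/18 among Fumio, Haruki.
Fumio is living and takes 1/18.
Haruki predeceased; the 1/18 allotted to Haruki's branch passes to Haruki's issue by representation.
The 1/18 is divided into 3 equal shares of 1/54 among Chiyo, Hana, Kaede.
Chiyo predeceased; the 1/54 allotted to Chiyo's branch passes to Chiyo's issue by representation.
Yoshiko is the sole taker at this level and receives the full 1/54.
Hana is living and takes 1/54.
Kaede is living and takes 1/54.
Umeko predeceased; the 1/9 allotted to Umeko's branch passes to Umeko's issue by representation.
The 1/9 is divided into 2 equal shares of 1/18 among Reiko, Yori.
Reiko predeceased; the 1/18 allotted to Reiko's branch passes to Reiko's issue by representation.
The 1/18 is divided into 2 equal shares of 1/36 among Isamu, Kenji.
Isamu is living and takes 1/36.
Kenji is living and takes 1/36.
Yori is living and takes 1/18.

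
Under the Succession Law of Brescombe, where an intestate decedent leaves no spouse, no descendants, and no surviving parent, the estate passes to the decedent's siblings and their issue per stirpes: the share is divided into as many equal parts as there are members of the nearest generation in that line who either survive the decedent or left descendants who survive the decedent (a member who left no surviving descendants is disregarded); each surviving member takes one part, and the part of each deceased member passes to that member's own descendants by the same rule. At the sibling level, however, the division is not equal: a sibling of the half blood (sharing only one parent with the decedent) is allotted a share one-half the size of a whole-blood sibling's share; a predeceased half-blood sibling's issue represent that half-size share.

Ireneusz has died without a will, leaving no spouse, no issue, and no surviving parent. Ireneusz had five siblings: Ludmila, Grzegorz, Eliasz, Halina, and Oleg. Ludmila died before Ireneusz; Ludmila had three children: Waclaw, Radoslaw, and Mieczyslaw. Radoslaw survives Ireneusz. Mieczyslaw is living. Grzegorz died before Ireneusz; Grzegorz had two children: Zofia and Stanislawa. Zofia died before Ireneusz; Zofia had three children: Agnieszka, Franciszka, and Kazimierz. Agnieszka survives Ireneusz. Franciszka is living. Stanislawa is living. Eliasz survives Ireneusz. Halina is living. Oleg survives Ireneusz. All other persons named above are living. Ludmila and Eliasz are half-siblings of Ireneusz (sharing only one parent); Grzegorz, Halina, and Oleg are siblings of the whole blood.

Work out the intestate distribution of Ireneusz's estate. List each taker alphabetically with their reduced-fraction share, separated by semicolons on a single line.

No spouse, descendants, or parent survives, so the estate passes to Ireneusz's siblings per stirpes.
Half-blood siblings count for one-half the weight of whole-blood siblings at the initial division.
Dividing 1 in proportion to weights (total weight 4): Ludmila (weight 1/2) → 1/8; Grzegorz (weight 1) → 1/4; Eliasz (weight 1/2) → 1/8; Halina (weight 1) → 1/4; Oleg (weight 1) → 1/4.
Ludmila predeceased; the 1/8 allotted to Ludmila's branch passes to Ludmila's issue by representation.
The 1/8 is divided into 3 equal shares of 1/24 among Waclaw, Radoslaw, Mieczyslaw.
Waclaw is living and takes 1/24.
Radoslaw is living and takes 1/24.
Mieczyslaw is living and takes 1/24.
Grzegorz predeceased; the 1/4 allotted to Grzegorz's branch passes to Grzegorz's issue by representation.
The 1/4 is divided into 2 equal shares of 1/8 among Zofia, Stanislawa.
Zofia predeceased; the 1/8 allotted to Zofia's branch passes to Zofia's issue by representation.
The 1/8 is divided into 3 equal shares of 1/24 among Agnieszka, Franciszka, Kazimierz.
Agnieszka is living and takes 1/24.
Franciszka is living and takes 1/24.
Kazimierz is living and takes 1/24.
Stanislawa is living and takes 1/8.
Eliasz is living and takes 1/8.
Halina is living and takes 1/4.
Oleg is living and takes 1/4.

Agnieszka 1/24; Eliasz 1/8; Franciszka 1/24; Halina 1/4; Kazimierz 1/24; Mieczyslaw 1/24; Oleg 1/4; Radoslaw 1/24; Stanislawa 1/8; Waclaw 1/24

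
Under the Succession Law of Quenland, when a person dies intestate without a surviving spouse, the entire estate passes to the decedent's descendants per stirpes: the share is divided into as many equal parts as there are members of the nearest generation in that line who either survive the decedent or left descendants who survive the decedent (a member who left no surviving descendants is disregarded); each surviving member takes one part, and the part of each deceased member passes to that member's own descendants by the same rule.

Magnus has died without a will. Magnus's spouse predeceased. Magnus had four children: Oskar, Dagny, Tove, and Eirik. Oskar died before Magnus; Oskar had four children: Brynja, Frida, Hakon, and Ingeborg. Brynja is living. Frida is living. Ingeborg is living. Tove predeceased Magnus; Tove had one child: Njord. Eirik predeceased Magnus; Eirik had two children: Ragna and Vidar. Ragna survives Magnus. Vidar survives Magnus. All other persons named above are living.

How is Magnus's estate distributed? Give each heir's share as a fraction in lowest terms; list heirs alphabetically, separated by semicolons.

There is no surviving spouse, so the entire estate passes to Magnus's descendants per stirpes.
The estate is divided into 4 equal shares of 1/4 among Oskar, Dagny, Tove, Eirik.
Oskar predeceased; the 1/4 allotted to Oskar's branch passes to Oskar's issue by representation.
The 1/4 is divided into 4 equal shares of 1/16 among Brynja, Frida, Hakon, Ingeborg.
Brynja is living and takes 1/16.
Frida is living and takes 1/16.
Hakon is living and takes 1/16.
Ingeborg is living and takes 1/16.
Dagny is living and takes 1/4.
Tove predeceased; the 1/4 allotted to Tove's branch passes to Tove's issue by representation.
Njord is the sole taker at this level and receives the full 1/4.
Eirik predeceased; the 1/4 allotted to Eirik's branch passes to Eirik's issue by representation.
The 1/4 is divided into 2 equal shares of 1/8 among Ragna, Vidar.
Ragna is living and takes 1/8.
Vidar is living and takes 1/8.

Brynja 1/16; Dagny 1/4; Frida 1/16; Hakon 1/16; Ingeborg 1/16; Njord 1/4; Ragna 1/8; Vidar 1/8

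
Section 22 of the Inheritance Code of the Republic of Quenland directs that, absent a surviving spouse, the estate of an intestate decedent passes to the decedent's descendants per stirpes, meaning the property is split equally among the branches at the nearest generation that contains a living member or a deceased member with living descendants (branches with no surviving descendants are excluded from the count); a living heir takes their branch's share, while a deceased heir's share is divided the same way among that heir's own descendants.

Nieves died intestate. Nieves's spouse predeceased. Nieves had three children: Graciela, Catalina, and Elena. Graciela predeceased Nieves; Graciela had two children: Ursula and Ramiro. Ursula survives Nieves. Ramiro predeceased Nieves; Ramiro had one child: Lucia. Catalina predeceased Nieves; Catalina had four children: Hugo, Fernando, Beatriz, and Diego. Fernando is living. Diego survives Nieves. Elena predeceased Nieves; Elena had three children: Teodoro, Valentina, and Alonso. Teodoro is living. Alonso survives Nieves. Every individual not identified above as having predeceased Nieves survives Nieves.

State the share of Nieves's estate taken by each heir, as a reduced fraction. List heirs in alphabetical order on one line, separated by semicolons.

There is no surviving spouse, so the entire estate passes to Nieves's descendants per stirpes.
The estate is divided into 3 equal shares of 1/3 among Graciela, Catalina, Elena.
Graciela predeceased; the 1/3 allotted to Graciela's branch passes to Graciela's issue by representation.
The 1/3 is divided into 2 equal shares of 1/6 among Ursula, Ramiro.
Ursula is living and takes 1/6.
Ramiro predeceased; the 1/6 allotted to Ramiro's branch passes to Ramiro's issue by representation.
Lucia is the sole taker at this level and receives the full 1/6.
Catalina predeceased; the 1/3 allotted to Catalina's branch passes to Catalina's issue by representation.
The 1/3 is divided into 4 equal shares of 1/12 among Hugo, Fernando, Beatriz, Diego.
Hugo is living and takes 1/12.
Fernando is living and takes 1/12.
Beatriz is living and takes 1/12.
Diego is living and takes 1/12.
Elena predeceased; the 1/3 allotted to Elena's branch passes to Elena's issue by representation.
The 1/3 is divided into 3 equal shares of 1/9 among Teodoro, Valentina, Alonso.
Teodoro is living and takes 1/9.
Valentina is living and takes 1/9.
Alonso is living and takes 1/9.

Alonso 1/9; Beatriz 1/12; Diego 1/12; Fernando 1/12; Hugo 1/12; Lucia 1/6; Teodoro 1/9; Ursula 1/6; Valentina 1/9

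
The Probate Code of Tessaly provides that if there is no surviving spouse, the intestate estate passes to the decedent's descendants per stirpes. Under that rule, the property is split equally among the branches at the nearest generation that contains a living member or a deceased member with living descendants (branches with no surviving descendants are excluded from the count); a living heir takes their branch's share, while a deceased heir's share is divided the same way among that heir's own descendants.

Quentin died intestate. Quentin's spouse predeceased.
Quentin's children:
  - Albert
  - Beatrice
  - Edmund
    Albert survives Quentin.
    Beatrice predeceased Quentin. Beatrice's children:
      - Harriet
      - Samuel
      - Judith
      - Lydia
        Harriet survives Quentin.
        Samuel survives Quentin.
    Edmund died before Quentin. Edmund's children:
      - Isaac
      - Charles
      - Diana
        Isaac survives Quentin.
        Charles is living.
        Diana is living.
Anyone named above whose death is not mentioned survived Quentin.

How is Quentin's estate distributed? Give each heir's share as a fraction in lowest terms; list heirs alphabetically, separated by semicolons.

There is no surviving spouse, so the entire estate passes to Quentin's descendants per stirpes.
The estate is divided into 3 equal shares of 1/3 among Albert, Beatrice, Edmund.
Albert is living and takes 1/3.
Beatrice predeceased; the 1/3 allotted to Beatrice's branch passes to Beatrice's issue by representation.
The 1/3 is divided into 4 equal shares of 1/12 among Harriet, Samuel, Judith, Lydia.
Harriet is living and takes 1/12.
Samuel is living and takes 1/12.
Judith is living and takes 1/12.
Lydia is living and takes 1/12.
Edmund predeceased; the 1/3 allotted to Edmund's branch passes to Edmund's issue by representation.
The 1/3 is divided into 3 equal shares of 1/9 among Isaac, Charles, Diana.
Isaac is living and takes 1/9.
Charles is living and takes 1/9.
Diana is living and takes 1/9.

Albert 1/3; Charles 1/9; Diana 1/9; Harriet 1/12; Isaac 1/9; Judith 1/12; Lydia 1/12; Samuel 1/12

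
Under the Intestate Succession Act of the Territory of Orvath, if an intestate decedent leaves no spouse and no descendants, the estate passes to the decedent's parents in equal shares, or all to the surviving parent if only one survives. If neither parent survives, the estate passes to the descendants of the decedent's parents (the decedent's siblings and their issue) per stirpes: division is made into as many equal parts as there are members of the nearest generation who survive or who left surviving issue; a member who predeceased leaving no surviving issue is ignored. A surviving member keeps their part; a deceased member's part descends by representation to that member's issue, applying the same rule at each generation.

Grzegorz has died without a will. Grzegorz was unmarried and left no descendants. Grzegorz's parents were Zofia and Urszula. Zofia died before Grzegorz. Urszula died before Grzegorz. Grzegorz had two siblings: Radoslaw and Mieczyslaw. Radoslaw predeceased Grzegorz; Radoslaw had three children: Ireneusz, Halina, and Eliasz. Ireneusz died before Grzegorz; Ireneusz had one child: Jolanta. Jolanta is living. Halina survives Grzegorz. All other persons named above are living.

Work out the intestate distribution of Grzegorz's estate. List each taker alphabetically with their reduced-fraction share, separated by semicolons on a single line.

Eliasz 1/6; Halina 1/6; Jolanta 1/6; Mieczyslaw 1/2

Neither parent survives and there are no descendants, so the estate passes to Grzegorz's siblings and their issue per stirpes.
The estate is divided into 2 equal shares of 1/2 among Radoslaw, Mieczyslaw.
Radoslaw predeceased; the 1/2 allotted to Radoslaw's branch passes to Radoslaw's issue by representation.
The 1/2 is divided into 3 equal shares of 1/6 among Ireneusz, Halina, Eliasz.
Ireneusz predeceased; the 1/6 allotted to Ireneusz's branch passes to Ireneusz's issue by representation.
Jolanta is the sole taker at this level and receives the full 1/6.
Halina is living and takes 1/6.
Eliasz is living and takes 1/6.
Mieczyslaw is living and takes 1/2.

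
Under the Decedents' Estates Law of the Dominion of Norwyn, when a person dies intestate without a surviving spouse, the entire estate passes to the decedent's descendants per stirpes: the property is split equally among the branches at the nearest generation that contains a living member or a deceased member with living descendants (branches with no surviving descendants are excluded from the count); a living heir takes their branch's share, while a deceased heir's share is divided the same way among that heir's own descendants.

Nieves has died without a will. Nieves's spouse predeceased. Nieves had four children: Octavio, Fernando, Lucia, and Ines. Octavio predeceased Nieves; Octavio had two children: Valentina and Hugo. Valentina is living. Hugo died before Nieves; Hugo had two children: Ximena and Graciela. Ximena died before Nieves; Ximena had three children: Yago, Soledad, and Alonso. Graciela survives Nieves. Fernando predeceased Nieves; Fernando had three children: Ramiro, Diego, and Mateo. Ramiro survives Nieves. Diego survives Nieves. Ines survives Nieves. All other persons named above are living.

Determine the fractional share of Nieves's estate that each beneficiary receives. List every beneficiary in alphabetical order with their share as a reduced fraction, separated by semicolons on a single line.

Alonso 1/48; Diego 1/12; Graciela 1/16; Ines 1/4; Lucia 1/4; Mateo 1/12; Ramiro 1/12; Soledad 1/48; Valentina 1/8; Yago 1/48

There is no surviving spouse, so the entire estate passes to Nieves's descendants per stirpes.
The estate is divided into 4 equal shares of 1/4 among Octavio, Fernando, Lucia, Ines.
Octavio predeceased; the 1/4 allotted to Octavio's branch passes to Octavio's issue by representation.
The 1/4 is divided into 2 equal shares of 1/8 among Valentina, Hugo.
Valentina is living and takes 1/8.
Hugo predeceased; the 1/8 allotted to Hugo's branch passes to Hugo's issue by representation.
The 1/8 is divided into 2 equal shares of 1/16 among Ximena, Graciela.
Ximena predeceased; the 1/16 allotted to Ximena's branch passes to Ximena's issue by representation.
The 1/16 is divided into 3 equal shares of 1/48 among Yago, Soledad, Alonso.
Yago is living and takes 1/48.
Soledad is living and takes 1/48.
Alonso is living and takes 1/48.
Graciela is living and takes 1/16.
Fernando predeceased; the 1/4 allotted to Fernando's branch passes to Fernando's issue by representation.
The 1/4 is divided into 3 equal shares of 1/12 among Ramiro, Diego, Mateo.
Ramiro is living and takes 1/12.
Diego is living and takes 1/12.
Mateo is living and takes 1/12.
Lucia is living and takes 1/4.
Ines is living and takes 1/4.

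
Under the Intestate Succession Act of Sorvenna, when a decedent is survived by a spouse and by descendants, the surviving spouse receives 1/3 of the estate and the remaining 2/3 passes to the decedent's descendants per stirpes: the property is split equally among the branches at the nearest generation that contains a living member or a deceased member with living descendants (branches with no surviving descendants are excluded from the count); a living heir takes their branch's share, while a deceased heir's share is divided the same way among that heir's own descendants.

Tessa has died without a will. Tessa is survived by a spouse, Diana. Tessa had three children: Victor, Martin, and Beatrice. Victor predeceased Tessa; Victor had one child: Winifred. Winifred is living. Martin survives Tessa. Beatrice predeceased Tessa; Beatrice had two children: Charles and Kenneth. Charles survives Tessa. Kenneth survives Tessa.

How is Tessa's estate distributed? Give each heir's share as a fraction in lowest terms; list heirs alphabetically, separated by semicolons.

Diana, as surviving spouse, takes 1/3.
The remaining 2/3 passes to Tessa's descendants per stirpes.
The 2/3 is divided into 3 equal shares of 2/9 among Victor, Martin, Beatrice.
Victor predeceased; the 2/9 allotted to Victor's branch passes to Victor's issue by representation.
Winifred is the sole taker at this level and receives the full 2/9.
Martin is living and takes 2/9.
Beatrice predeceased; the 2/9 allotted to Beatrice's branch passes to Beatrice's issue by representation.
The 2/9 is divided into 2 equal shares of 1/9 among Charles, Kenneth.
Charles is living and takes 1/9.
Kenneth is living and takes 1/9.

Charles 1/9; Diana 1/3; Kenneth 1/9; Martin 2/9; Winifred 2/9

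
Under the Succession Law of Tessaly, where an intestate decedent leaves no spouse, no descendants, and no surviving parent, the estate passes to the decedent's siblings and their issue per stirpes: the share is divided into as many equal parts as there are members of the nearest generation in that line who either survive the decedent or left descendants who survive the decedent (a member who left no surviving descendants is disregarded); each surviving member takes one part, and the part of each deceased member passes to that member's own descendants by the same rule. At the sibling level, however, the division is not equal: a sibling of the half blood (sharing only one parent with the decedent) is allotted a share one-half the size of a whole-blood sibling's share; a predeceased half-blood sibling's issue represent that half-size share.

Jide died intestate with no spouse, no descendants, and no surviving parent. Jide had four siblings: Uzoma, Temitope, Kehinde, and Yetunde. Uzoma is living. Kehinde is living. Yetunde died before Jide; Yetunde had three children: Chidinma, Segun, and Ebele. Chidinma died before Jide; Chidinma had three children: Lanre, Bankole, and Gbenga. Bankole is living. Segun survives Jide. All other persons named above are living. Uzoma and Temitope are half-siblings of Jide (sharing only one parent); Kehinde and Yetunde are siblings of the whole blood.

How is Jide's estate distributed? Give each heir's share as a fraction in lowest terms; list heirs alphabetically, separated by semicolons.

Bankole 1/27; Ebele 1/9; Gbenga 1/27; Kehinde 1/3; Lanre 1/27; Segun 1/9; Temitope 1/6; Uzoma 1/6

No spouse, descendants, or parent survives, so the estate passes to Jide's siblings per stirpes.
Half-blood siblings count for one-half the weight of whole-blood siblings at the initial division.
Dividing 1 in proportion to weights (total weight 3): Uzoma (weight 1/2) → 1/6; Temitope (weight 1/2) → 1/6; Kehinde (weight 1) → 1/3; Yetunde (weight 1) → 1/3.
Uzoma is living and takes 1/6.
Temitope is living and takes 1/6.
Kehinde is living and takes 1/3.
Yetunde predeceased; the 1/3 allotted to Yetunde's branch passes to Yetunde's issue by representation.
The 1/3 is divided into 3 equal shares of 1/9 among Chidinma, Segun, Ebele.
Chidinma predeceased; the 1/9 allotted to Chidinma's branch passes to Chidinma's issue by representation.
The 1/9 is divided into 3 equal shares of 1/27 among Lanre, Bankole, Gbenga.
Lanre is living and takes 1/27.
Bankole is living and takes 1/27.
Gbenga is living and takes 1/27.
Segun is living and takes 1/9.
Ebele is living and takes 1/9.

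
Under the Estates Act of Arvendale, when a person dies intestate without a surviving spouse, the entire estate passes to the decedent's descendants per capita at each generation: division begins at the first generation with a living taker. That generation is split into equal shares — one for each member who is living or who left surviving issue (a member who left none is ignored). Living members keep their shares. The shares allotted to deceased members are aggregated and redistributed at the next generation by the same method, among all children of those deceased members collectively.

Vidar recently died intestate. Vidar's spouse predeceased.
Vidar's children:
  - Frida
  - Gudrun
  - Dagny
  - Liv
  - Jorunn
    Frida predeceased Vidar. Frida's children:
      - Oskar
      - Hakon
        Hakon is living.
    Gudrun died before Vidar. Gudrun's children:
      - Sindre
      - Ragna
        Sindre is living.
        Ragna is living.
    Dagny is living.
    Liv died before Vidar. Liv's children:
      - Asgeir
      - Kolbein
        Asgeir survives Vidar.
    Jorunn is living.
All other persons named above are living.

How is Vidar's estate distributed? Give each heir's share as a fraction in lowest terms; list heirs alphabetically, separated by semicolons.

Asgeir 1/10; Dagny 1/5; Hakon 1/10; Jorunn 1/5; Kolbein 1/10; Oskar 1/10; Ragna 1/10; Sindre 1/10

There is no surviving spouse, so the entire estate passes to Vidar's descendants per capita at each generation.
At generation 1 (Frida, Gudrun, Dagny, Liv, Jorunn) there are 5 shares of (1)/5 = 1/5 each.
Living: Dagny and Jorunn — each takes 1/5.
Deceased: Frida, Gudrun, and Liv. Their combined 3/5 is pooled and carried to generation 2.
At generation 2 (Oskar, Hakon, Sindre, Ragna, Asgeir, Kolbein) there are 6 shares of (3/5)/6 = 1/10 each.
Living: Oskar, Hakon, Sindre, Ragna, Asgeir, and Kolbein — each takes 1/10.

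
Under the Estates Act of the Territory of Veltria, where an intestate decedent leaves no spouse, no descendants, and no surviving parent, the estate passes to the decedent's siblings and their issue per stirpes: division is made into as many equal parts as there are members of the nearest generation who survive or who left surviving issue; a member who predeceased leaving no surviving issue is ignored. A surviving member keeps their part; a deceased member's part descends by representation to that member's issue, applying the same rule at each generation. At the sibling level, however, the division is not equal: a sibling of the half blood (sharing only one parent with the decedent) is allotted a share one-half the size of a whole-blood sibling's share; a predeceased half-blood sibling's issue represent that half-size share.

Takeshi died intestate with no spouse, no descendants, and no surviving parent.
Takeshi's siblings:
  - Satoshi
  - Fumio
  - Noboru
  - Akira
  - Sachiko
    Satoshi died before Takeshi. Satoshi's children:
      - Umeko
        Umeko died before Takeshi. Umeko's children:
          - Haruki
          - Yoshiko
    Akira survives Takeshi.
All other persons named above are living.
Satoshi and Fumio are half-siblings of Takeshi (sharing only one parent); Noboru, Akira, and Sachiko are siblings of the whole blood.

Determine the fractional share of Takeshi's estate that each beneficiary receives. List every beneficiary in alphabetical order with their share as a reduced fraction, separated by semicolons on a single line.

No spouse, descendants, or parent survives, so the estate passes to Takeshi's siblings per stirpes.
Half-blood siblings count for one-half the weight of whole-blood siblings at the initial division.
Dividing 1 in proportion to weights (total weight 4): Satoshi (weight 1/2) → 1/8; Fumio (weight 1/2) → 1/8; Noboru (weight 1) → 1/4; Akira (weight 1) → 1/4; Sachiko (weight 1) → 1/4.
Satoshi predeceased; the 1/8 allotted to Satoshi's branch passes to Satoshi's issue by representation.
Umeko's line is the sole branch at this level, so the full 1/8 passes to Umeko's issue by representation.
The 1/8 is divided into 2 equal shares of 1/16 among Haruki, Yoshiko.
Haruki is living and takes 1/16.
Yoshiko is living and takes 1/16.
Fumio is living and takes 1/8.
Noboru is living and takes 1/4.
Akira is living and takes 1/4.
Sachiko is living and takes 1/4.

Akira 1/4; Fumio 1/8; Haruki 1/16; Noboru 1/4; Sachiko 1/4; Yoshiko 1/16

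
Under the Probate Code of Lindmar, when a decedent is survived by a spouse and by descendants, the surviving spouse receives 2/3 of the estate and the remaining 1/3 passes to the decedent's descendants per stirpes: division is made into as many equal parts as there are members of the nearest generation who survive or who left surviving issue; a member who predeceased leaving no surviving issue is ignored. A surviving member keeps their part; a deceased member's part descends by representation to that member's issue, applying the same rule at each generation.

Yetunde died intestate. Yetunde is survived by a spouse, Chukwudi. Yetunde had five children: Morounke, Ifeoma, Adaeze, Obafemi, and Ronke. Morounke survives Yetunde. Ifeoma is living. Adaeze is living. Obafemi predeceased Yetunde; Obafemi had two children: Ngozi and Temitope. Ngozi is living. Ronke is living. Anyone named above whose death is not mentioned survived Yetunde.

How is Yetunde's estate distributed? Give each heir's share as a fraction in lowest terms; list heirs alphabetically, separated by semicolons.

Chukwudi, as surviving spouse, takes 2/3.
The remaining 1/3 passes to Yetunde's descendants per stirpes.
The 1/3 is divided into 5 equal shares of 1/15 among Morounke, Ifeoma, Adaeze, Obafemi, Ronke.
Morounke is living and takes 1/15.
Ifeoma is living and takes 1/15.
Adaeze is living and takes 1/15.
Obafemi predeceased; the 1/15 allotted to Obafemi's branch passes to Obafemi's issue by representation.
The 1/15 is divided into 2 equal shares of 1/30 among Ngozi, Temitope.
Ngozi is living and takes 1/30.
Temitope is living and takes 1/30.
Ronke is living and takes 1/15.

Adaeze 1/15; Chukwudi 2/3; Ifeoma 1/15; Morounke 1/15; Ngozi 1/30; Ronke 1/15; Temitope 1/30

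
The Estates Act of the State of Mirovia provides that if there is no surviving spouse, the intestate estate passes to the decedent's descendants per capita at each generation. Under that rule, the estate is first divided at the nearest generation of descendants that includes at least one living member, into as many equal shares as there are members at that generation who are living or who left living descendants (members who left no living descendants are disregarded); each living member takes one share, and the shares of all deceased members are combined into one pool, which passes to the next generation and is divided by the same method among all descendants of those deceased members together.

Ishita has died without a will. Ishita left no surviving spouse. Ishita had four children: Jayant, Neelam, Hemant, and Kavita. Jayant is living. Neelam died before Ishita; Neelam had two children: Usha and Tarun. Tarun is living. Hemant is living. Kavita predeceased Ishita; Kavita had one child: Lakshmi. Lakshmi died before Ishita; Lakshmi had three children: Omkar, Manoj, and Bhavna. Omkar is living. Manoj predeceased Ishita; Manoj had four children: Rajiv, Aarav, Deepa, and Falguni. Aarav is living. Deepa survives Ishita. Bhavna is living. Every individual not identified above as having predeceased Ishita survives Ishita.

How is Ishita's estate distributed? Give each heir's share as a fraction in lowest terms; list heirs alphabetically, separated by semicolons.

Aarav 1/72; Bhavna 1/18; Deepa 1/72; Falguni 1/72; Hemant 1/4; Jayant 1/4; Omkar 1/18; Rajiv 1/72; Tarun 1/6; Usha 1/6

There is no surviving spouse, so the entire estate passes to Ishita's descendants per capita at each generation.
At generation 1 (Jayant, Neelam, Hemant, Kavita) there are 4 shares of (1)/4 = 1/4 each.
Living: Jayant and Hemant — each takes 1/4.
Deceased: Neelam and Kavita. Their combined 1/2 is pooled and carried to generation 2.
At generation 2 (Usha, Tarun, Lakshmi) there are 3 shares of (1/2)/3 = 1/6 each.
Living: Usha and Tarun — each takes 1/6.
Deceased: Lakshmi. That 1/6 share is carried to generation 3.
At generation 3 (Omkar, Manoj, Bhavna) there are 3 shares of (1/6)/3 = 1/18 each.
Living: Omkar and Bhavna — each takes 1/18.
Deceased: Manoj. That 1/18 share is carried to generation 4.
At generation 4 (Rajiv, Aarav, Deepa, Falguni) there are 4 shares of (1/18)/4 = 1/72 each.
Living: Rajiv, Aarav, Deepa, and Falguni — each takes 1/72.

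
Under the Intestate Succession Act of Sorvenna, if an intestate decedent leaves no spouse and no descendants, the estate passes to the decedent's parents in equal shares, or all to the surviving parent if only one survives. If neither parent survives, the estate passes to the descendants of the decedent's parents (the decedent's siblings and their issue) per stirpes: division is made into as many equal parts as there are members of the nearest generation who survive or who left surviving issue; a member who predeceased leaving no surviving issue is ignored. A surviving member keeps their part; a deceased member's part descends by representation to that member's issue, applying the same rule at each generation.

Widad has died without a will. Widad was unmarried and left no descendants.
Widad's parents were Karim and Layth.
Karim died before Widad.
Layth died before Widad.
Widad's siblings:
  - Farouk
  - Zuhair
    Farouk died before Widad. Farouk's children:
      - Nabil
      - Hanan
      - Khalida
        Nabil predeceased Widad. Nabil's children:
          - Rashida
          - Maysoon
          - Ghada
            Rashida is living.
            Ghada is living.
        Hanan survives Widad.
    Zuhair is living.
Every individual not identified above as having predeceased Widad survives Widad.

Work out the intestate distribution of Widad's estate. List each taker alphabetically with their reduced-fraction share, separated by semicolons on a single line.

Ghada 1/18; Hanan 1/6; Khalida 1/6; Maysoon 1/18; Rashida 1/18; Zuhair 1/2

Neither parent survives and there are no descendants, so the estate passes to Widad's siblings and their issue per stirpes.
The estate is divided into 2 equal shares of 1/2 among Farouk, Zuhair.
Farouk predeceased; the 1/2 allotted to Farouk's branch passes to Farouk's issue by representation.
The 1/2 is divided into 3 equal shares of 1/6 among Nabil, Hanan, Khalida.
Nabil predeceased; the 1/6 allotted to Nabil's branch passes to Nabil's issue by representation.
The 1/6 is divided into 3 equal shares of 1/18 among Rashida, Maysoon, Ghada.
Rashida is living and takes 1/18.
Maysoon is living and takes 1/18.
Ghada is living and takes 1/18.
Hanan is living and takes 1/6.
Khalida is living and takes 1/6.
Zuhair is living and takes 1/2.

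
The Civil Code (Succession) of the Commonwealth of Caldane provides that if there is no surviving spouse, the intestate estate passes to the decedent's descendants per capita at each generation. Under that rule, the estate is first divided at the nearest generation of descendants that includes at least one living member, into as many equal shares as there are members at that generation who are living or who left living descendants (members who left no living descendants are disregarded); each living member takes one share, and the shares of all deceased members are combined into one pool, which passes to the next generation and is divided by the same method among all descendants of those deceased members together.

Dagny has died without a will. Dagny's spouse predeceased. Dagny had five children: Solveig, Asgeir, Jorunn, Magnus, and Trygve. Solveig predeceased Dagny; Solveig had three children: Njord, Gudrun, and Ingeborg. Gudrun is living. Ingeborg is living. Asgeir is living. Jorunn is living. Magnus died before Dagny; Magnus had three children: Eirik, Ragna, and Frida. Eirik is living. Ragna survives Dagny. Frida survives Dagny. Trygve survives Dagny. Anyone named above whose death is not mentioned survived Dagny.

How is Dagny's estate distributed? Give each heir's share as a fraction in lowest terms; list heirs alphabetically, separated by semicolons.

Asgeir 1/5; Eirik 1/15; Frida 1/15; Gudrun 1/15; Ingeborg 1/15; Jorunn 1/5; Njord 1/15; Ragna 1/15; Trygve 1/5

There is no surviving spouse, so the entire estate passes to Dagny's descendants per capita at each generation.
At generation 1 (Solveig, Asgeir, Jorunn, Magnus, Trygve) there are 5 shares of (1)/5 = 1/5 each.
Living: Asgeir, Jorunn, and Trygve — each takes 1/5.
Deceased: Solveig and Magnus. Their combined 2/5 is pooled and carried to generation 2.
At generation 2 (Njord, Gudrun, Ingeborg, Eirik, Ragna, Frida) there are 6 shares of (2/5)/6 = 1/15 each.
Living: Njord, Gudrun, Ingeborg, Eirik, Ragna, and Frida — each takes 1/15.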